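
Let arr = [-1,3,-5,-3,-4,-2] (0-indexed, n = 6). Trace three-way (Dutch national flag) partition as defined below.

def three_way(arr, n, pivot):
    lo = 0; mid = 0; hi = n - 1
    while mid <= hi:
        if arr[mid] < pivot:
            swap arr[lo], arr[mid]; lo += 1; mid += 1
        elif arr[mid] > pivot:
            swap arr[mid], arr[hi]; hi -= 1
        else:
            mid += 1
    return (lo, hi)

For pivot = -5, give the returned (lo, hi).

pivot = -5; lo=0, mid=0, hi=5
arr[mid]=-1>-5: swap arr[0],arr[5]; hi=4 → [-2,3,-5,-3,-4,-1]
arr[mid]=-2>-5: swap arr[0],arr[4]; hi=3 → [-4,3,-5,-3,-2,-1]
arr[mid]=-4>-5: swap arr[0],arr[3]; hi=2 → [-3,3,-5,-4,-2,-1]
arr[mid]=-3>-5: swap arr[0],arr[2]; hi=1 → [-5,3,-3,-4,-2,-1]
arr[mid]=-5=-5: mid=1
arr[mid]=3>-5: swap arr[1],arr[1]; hi=0 → [-5,3,-3,-4,-2,-1]
end: lo=0, hi=0; arr = [-5,3,-3,-4,-2,-1]

(0, 0)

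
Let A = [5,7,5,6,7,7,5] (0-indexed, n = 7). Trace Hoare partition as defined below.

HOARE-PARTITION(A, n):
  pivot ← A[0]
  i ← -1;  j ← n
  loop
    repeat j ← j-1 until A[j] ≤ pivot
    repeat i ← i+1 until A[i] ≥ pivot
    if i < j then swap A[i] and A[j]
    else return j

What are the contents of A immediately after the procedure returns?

pivot = A[0] = 5; i = -1, j = 7
j→6 (A[6]=5≤5), i→0 (A[0]=5≥5); i<j, swap → [5,7,5,6,7,7,5]
j→2 (A[2]=5≤5), i→1 (A[1]=7≥5); i<j, swap → [5,5,7,6,7,7,5]
j→1, i→2; i≥j, return j=1. A = [5,5,7,6,7,7,5]

[5,5,7,6,7,7,5]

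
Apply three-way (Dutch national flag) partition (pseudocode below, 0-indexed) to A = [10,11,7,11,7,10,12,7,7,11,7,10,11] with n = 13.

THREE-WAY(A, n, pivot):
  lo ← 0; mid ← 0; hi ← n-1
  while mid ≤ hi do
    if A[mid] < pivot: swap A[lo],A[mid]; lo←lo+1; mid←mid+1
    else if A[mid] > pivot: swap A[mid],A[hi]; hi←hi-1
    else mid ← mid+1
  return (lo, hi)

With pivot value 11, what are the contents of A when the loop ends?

pivot = 11; lo=0, mid=0, hi=12
A[mid]=10<11: swap A[0],A[0]; lo=1,mid=1 → [10,11,7,11,7,10,12,7,7,11,7,10,11]
A[mid]=11=11: mid=2
A[mid]=7<11: swap A[1],A[2]; lo=2,mid=3 → [10,7,11,11,7,10,12,7,7,11,7,10,11]
A[mid]=11=11: mid=4
A[mid]=7<11: swap A[2],A[4]; lo=3,mid=5 → [10,7,7,11,11,10,12,7,7,11,7,10,11]
A[mid]=10<11: swap A[3],A[5]; lo=4,mid=6 → [10,7,7,10,11,11,12,7,7,11,7,10,11]
A[mid]=12>11: swap A[6],A[12]; hi=11 → [10,7,7,10,11,11,11,7,7,11,7,10,12]
A[mid]=11=11: mid=7
A[mid]=7<11: swap A[4],A[7]; lo=5,mid=8 → [10,7,7,10,7,11,11,11,7,11,7,10,12]
A[mid]=7<11: swap A[5],A[8]; lo=6,mid=9 → [10,7,7,10,7,7,11,11,11,11,7,10,12]
A[mid]=11=11: mid=10
A[mid]=7<11: swap A[6],A[10]; lo=7,mid=11 → [10,7,7,10,7,7,7,11,11,11,11,10,12]
A[mid]=10<11: swap A[7],A[11]; lo=8,mid=12 → [10,7,7,10,7,7,7,10,11,11,11,11,12]
end: lo=8, hi=11; A = [10,7,7,10,7,7,7,10,11,11,11,11,12]

[10,7,7,10,7,7,7,10,11,11,11,11,12]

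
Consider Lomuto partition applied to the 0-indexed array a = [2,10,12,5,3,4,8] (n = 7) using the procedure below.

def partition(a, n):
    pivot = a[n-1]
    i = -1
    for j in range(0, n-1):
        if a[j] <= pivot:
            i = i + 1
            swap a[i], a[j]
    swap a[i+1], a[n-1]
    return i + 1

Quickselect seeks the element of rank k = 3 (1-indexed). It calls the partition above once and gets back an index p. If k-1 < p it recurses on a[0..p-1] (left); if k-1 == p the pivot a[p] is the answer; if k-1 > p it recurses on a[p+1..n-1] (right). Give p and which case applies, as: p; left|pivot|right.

pivot=8, i=-1
j=0: 2≤8, i=0, swap(0,0) ⇒ [2,10,12,5,3,4,8]
j=1: 10>8, skip
j=2: 12>8, skip
j=3: 5≤8, i=1, swap(1,3) ⇒ [2,5,12,10,3,4,8]
j=4: 3≤8, i=2, swap(2,4) ⇒ [2,5,3,10,12,4,8]
j=5: 4≤8, i=3, swap(3,5) ⇒ [2,5,3,4,12,10,8]
swap(4,6) ⇒ [2,5,3,4,8,10,12]; return 4
p = 4; k-1 = 2 < 4 ⇒ left

4; left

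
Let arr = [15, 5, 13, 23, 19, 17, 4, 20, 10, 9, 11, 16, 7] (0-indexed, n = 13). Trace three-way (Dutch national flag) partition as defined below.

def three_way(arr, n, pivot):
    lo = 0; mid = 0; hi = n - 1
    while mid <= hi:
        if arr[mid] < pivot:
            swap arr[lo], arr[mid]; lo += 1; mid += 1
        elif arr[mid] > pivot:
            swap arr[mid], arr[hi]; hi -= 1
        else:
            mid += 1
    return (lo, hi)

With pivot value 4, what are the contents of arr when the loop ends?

[4, 13, 23, 19, 17, 5, 20, 10, 9, 11, 16, 7, 15]

lo=0 mid=0 hi=12
15>4: swap(0,12), hi=11 ⇒ [7, 5, 13, 23, 19, 17, 4, 20, 10, 9, 11, 16, 15]
7>4: swap(0,11), hi=10 ⇒ [16, 5, 13, 23, 19, 17, 4, 20, 10, 9, 11, 7, 15]
16>4: swap(0,10), hi=9 ⇒ [11, 5, 13, 23, 19, 17, 4, 20, 10, 9, 16, 7, 15]
11>4: swap(0,9), hi=8 ⇒ [9, 5, 13, 23, 19, 17, 4, 20, 10, 11, 16, 7, 15]
9>4: swap(0,8), hi=7 ⇒ [10, 5, 13, 23, 19, 17, 4, 20, 9, 11, 16, 7, 15]
10>4: swap(0,7), hi=6 ⇒ [20, 5, 13, 23, 19, 17, 4, 10, 9, 11, 16, 7, 15]
20>4: swap(0,6), hi=5 ⇒ [4, 5, 13, 23, 19, 17, 20, 10, 9, 11, 16, 7, 15]
4=4: mid=1
5>4: swap(1,5), hi=4 ⇒ [4, 17, 13, 23, 19, 5, 20, 10, 9, 11, 16, 7, 15]
17>4: swap(1,4), hi=3 ⇒ [4, 19, 13, 23, 17, 5, 20, 10, 9, 11, 16, 7, 15]
19>4: swap(1,3), hi=2 ⇒ [4, 23, 13, 19, 17, 5, 20, 10, 9, 11, 16, 7, 15]
23>4: swap(1,2), hi=1 ⇒ [4, 13, 23, 19, 17, 5, 20, 10, 9, 11, 16, 7, 15]
13>4: swap(1,1), hi=0 ⇒ [4, 13, 23, 19, 17, 5, 20, 10, 9, 11, 16, 7, 15]
done. lo=0 hi=0; arr=[4, 13, 23, 19, 17, 5, 20, 10, 9, 11, 16, 7, 15]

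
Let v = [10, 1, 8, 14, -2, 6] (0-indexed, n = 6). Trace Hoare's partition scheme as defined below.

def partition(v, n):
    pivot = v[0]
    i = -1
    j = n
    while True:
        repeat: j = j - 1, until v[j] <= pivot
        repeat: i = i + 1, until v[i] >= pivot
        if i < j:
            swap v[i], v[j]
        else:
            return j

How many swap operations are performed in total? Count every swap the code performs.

pivot=10
j stops at 5 (6), i stops at 0 (10); swap ⇒ [6, 1, 8, 14, -2, 10]
j stops at 4 (-2), i stops at 3 (14); swap ⇒ [6, 1, 8, -2, 14, 10]
j stops at 3, i stops at 4; i≥j ⇒ return 3. v=[6, 1, 8, -2, 14, 10]

2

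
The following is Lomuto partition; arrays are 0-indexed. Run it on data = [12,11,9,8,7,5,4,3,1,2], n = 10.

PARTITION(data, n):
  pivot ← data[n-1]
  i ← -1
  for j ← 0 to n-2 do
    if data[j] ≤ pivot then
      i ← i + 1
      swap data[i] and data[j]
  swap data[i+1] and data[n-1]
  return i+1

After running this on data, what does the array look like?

[1,2,9,8,7,5,4,3,12,11]

pivot=2, i=-1
j=0: 12>2, skip
j=1: 11>2, skip
j=2: 9>2, skip
j=3: 8>2, skip
j=4: 7>2, skip
j=5: 5>2, skip
j=6: 4>2, skip
j=7: 3>2, skip
j=8: 1≤2, i=0, swap(0,8) ⇒ [1,11,9,8,7,5,4,3,12,2]
swap(1,9) ⇒ [1,2,9,8,7,5,4,3,12,11]; return 1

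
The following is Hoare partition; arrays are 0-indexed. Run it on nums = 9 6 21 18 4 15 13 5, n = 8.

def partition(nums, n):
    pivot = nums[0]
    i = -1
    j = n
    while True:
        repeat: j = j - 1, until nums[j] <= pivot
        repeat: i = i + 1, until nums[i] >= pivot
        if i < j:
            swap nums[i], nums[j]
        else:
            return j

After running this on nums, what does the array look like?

pivot = nums[0] = 9; i = -1, j = 8
j→7 (nums[7]=5≤9), i→0 (nums[0]=9≥9); i<j, swap → 5 6 21 18 4 15 13 9
j→4 (nums[4]=4≤9), i→2 (nums[2]=21≥9); i<j, swap → 5 6 4 18 21 15 13 9
j→2, i→3; i≥j, return j=2. nums = 5 6 4 18 21 15 13 9

5 6 4 18 21 15 13 9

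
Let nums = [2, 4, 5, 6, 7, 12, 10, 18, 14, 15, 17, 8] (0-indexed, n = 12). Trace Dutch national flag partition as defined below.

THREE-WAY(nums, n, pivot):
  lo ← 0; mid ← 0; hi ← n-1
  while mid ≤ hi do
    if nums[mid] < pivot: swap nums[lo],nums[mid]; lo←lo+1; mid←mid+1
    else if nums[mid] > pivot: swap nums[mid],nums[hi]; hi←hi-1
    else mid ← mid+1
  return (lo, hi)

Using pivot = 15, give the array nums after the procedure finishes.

pivot = 15; lo=0, mid=0, hi=11
nums[mid]=2<15: swap nums[0],nums[0]; lo=1,mid=1 → [2, 4, 5, 6, 7, 12, 10, 18, 14, 15, 17, 8]
nums[mid]=4<15: swap nums[1],nums[1]; lo=2,mid=2 → [2, 4, 5, 6, 7, 12, 10, 18, 14, 15, 17, 8]
nums[mid]=5<15: swap nums[2],nums[2]; lo=3,mid=3 → [2, 4, 5, 6, 7, 12, 10, 18, 14, 15, 17, 8]
nums[mid]=6<15: swap nums[3],nums[3]; lo=4,mid=4 → [2, 4, 5, 6, 7, 12, 10, 18, 14, 15, 17, 8]
nums[mid]=7<15: swap nums[4],nums[4]; lo=5,mid=5 → [2, 4, 5, 6, 7, 12, 10, 18, 14, 15, 17, 8]
nums[mid]=12<15: swap nums[5],nums[5]; lo=6,mid=6 → [2, 4, 5, 6, 7, 12, 10, 18, 14, 15, 17, 8]
nums[mid]=10<15: swap nums[6],nums[6]; lo=7,mid=7 → [2, 4, 5, 6, 7, 12, 10, 18, 14, 15, 17, 8]
nums[mid]=18>15: swap nums[7],nums[11]; hi=10 → [2, 4, 5, 6, 7, 12, 10, 8, 14, 15, 17, 18]
nums[mid]=8<15: swap nums[7],nums[7]; lo=8,mid=8 → [2, 4, 5, 6, 7, 12, 10, 8, 14, 15, 17, 18]
nums[mid]=14<15: swap nums[8],nums[8]; lo=9,mid=9 → [2, 4, 5, 6, 7, 12, 10, 8, 14, 15, 17, 18]
nums[mid]=15=15: mid=10
nums[mid]=17>15: swap nums[10],nums[10]; hi=9 → [2, 4, 5, 6, 7, 12, 10, 8, 14, 15, 17, 18]
end: lo=9, hi=9; nums = [2, 4, 5, 6, 7, 12, 10, 8, 14, 15, 17, 18]

[2, 4, 5, 6, 7, 12, 10, 8, 14, 15, 17, 18]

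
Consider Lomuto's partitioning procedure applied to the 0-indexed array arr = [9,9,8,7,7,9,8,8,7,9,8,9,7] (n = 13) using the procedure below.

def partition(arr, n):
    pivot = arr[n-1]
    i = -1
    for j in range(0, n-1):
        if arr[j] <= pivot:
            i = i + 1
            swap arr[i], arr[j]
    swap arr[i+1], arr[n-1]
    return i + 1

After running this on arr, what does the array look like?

[7,7,7,7,9,9,8,8,8,9,8,9,9]

pivot=7, i=-1
j=0: 9>7, skip
j=1: 9>7, skip
j=2: 8>7, skip
j=3: 7≤7, i=0, swap(0,3) ⇒ [7,9,8,9,7,9,8,8,7,9,8,9,7]
j=4: 7≤7, i=1, swap(1,4) ⇒ [7,7,8,9,9,9,8,8,7,9,8,9,7]
j=5: 9>7, skip
j=6: 8>7, skip
j=7: 8>7, skip
j=8: 7≤7, i=2, swap(2,8) ⇒ [7,7,7,9,9,9,8,8,8,9,8,9,7]
j=9: 9>7, skip
j=10: 8>7, skip
j=11: 9>7, skip
swap(3,12) ⇒ [7,7,7,7,9,9,8,8,8,9,8,9,9]; return 3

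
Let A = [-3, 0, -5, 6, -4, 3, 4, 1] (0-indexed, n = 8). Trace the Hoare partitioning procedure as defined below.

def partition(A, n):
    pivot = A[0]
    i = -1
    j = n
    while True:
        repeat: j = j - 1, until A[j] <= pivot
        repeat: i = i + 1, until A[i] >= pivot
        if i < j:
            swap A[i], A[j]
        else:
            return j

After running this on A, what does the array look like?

[-4, -5, 0, 6, -3, 3, 4, 1]

pivot=-3
j stops at 4 (-4), i stops at 0 (-3); swap ⇒ [-4, 0, -5, 6, -3, 3, 4, 1]
j stops at 2 (-5), i stops at 1 (0); swap ⇒ [-4, -5, 0, 6, -3, 3, 4, 1]
j stops at 1, i stops at 2; i≥j ⇒ return 1. A=[-4, -5, 0, 6, -3, 3, 4, 1]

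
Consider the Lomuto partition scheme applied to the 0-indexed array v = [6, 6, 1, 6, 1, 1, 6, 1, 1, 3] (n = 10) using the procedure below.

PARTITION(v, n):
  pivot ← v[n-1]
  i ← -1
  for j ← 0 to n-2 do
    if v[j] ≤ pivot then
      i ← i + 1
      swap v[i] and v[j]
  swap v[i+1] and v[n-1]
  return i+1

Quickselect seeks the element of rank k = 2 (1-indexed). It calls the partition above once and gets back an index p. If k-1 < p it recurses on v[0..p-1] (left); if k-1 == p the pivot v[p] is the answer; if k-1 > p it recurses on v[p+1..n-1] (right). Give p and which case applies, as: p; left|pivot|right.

5; left

pivot = v[9] = 3; i = -1
j=0: v[0]=6 > 3 → no swap
j=1: v[1]=6 > 3 → no swap
j=2: v[2]=1 ≤ 3 → i=0, swap v[0],v[2] → [1, 6, 6, 6, 1, 1, 6, 1, 1, 3]
j=3: v[3]=6 > 3 → no swap
j=4: v[4]=1 ≤ 3 → i=1, swap v[1],v[4] → [1, 1, 6, 6, 6, 1, 6, 1, 1, 3]
j=5: v[5]=1 ≤ 3 → i=2, swap v[2],v[5] → [1, 1, 1, 6, 6, 6, 6, 1, 1, 3]
j=6: v[6]=6 > 3 → no swap
j=7: v[7]=1 ≤ 3 → i=3, swap v[3],v[7] → [1, 1, 1, 1, 6, 6, 6, 6, 1, 3]
j=8: v[8]=1 ≤ 3 → i=4, swap v[4],v[8] → [1, 1, 1, 1, 1, 6, 6, 6, 6, 3]
final swap v[5],v[9] → [1, 1, 1, 1, 1, 3, 6, 6, 6, 6]; return 5
p = 5; k-1 = 1 < 5 ⇒ left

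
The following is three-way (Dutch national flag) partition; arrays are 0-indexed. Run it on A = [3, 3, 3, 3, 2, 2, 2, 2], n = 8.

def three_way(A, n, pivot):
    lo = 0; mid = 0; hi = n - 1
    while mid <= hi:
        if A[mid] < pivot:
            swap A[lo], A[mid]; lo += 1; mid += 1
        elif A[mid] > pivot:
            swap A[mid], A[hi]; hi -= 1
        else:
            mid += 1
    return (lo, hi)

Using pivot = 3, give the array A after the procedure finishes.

pivot = 3; lo=0, mid=0, hi=7
A[mid]=3=3: mid=1
A[mid]=3=3: mid=2
A[mid]=3=3: mid=3
A[mid]=3=3: mid=4
A[mid]=2<3: swap A[0],A[4]; lo=1,mid=5 → [2, 3, 3, 3, 3, 2, 2, 2]
A[mid]=2<3: swap A[1],A[5]; lo=2,mid=6 → [2, 2, 3, 3, 3, 3, 2, 2]
A[mid]=2<3: swap A[2],A[6]; lo=3,mid=7 → [2, 2, 2, 3, 3, 3, 3, 2]
A[mid]=2<3: swap A[3],A[7]; lo=4,mid=8 → [2, 2, 2, 2, 3, 3, 3, 3]
end: lo=4, hi=7; A = [2, 2, 2, 2, 3, 3, 3, 3]

[2, 2, 2, 2, 3, 3, 3, 3]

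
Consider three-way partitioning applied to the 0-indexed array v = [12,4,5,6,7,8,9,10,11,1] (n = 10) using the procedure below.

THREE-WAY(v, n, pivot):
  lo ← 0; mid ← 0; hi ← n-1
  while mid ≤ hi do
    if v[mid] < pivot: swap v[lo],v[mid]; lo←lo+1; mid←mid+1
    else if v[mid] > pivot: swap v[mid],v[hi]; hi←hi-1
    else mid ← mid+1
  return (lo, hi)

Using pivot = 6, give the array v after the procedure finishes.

[1,4,5,6,8,9,10,11,7,12]

pivot = 6; lo=0, mid=0, hi=9
v[mid]=12>6: swap v[0],v[9]; hi=8 → [1,4,5,6,7,8,9,10,11,12]
v[mid]=1<6: swap v[0],v[0]; lo=1,mid=1 → [1,4,5,6,7,8,9,10,11,12]
v[mid]=4<6: swap v[1],v[1]; lo=2,mid=2 → [1,4,5,6,7,8,9,10,11,12]
v[mid]=5<6: swap v[2],v[2]; lo=3,mid=3 → [1,4,5,6,7,8,9,10,11,12]
v[mid]=6=6: mid=4
v[mid]=7>6: swap v[4],v[8]; hi=7 → [1,4,5,6,11,8,9,10,7,12]
v[mid]=11>6: swap v[4],v[7]; hi=6 → [1,4,5,6,10,8,9,11,7,12]
v[mid]=10>6: swap v[4],v[6]; hi=5 → [1,4,5,6,9,8,10,11,7,12]
v[mid]=9>6: swap v[4],v[5]; hi=4 → [1,4,5,6,8,9,10,11,7,12]
v[mid]=8>6: swap v[4],v[4]; hi=3 → [1,4,5,6,8,9,10,11,7,12]
end: lo=3, hi=3; v = [1,4,5,6,8,9,10,11,7,12]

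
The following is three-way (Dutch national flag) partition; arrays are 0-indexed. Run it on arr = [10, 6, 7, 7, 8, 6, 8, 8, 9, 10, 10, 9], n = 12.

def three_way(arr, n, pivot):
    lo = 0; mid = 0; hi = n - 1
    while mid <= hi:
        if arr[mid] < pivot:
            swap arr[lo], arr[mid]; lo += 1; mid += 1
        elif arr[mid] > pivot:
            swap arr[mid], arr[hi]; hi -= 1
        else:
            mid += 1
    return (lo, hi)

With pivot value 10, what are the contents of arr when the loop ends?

[6, 7, 7, 8, 6, 8, 8, 9, 9, 10, 10, 10]

pivot = 10; lo=0, mid=0, hi=11
arr[mid]=10=10: mid=1
arr[mid]=6<10: swap arr[0],arr[1]; lo=1,mid=2 → [6, 10, 7, 7, 8, 6, 8, 8, 9, 10, 10, 9]
arr[mid]=7<10: swap arr[1],arr[2]; lo=2,mid=3 → [6, 7, 10, 7, 8, 6, 8, 8, 9, 10, 10, 9]
arr[mid]=7<10: swap arr[2],arr[3]; lo=3,mid=4 → [6, 7, 7, 10, 8, 6, 8, 8, 9, 10, 10, 9]
arr[mid]=8<10: swap arr[3],arr[4]; lo=4,mid=5 → [6, 7, 7, 8, 10, 6, 8, 8, 9, 10, 10, 9]
arr[mid]=6<10: swap arr[4],arr[5]; lo=5,mid=6 → [6, 7, 7, 8, 6, 10, 8, 8, 9, 10, 10, 9]
arr[mid]=8<10: swap arr[5],arr[6]; lo=6,mid=7 → [6, 7, 7, 8, 6, 8, 10, 8, 9, 10, 10, 9]
arr[mid]=8<10: swap arr[6],arr[7]; lo=7,mid=8 → [6, 7, 7, 8, 6, 8, 8, 10, 9, 10, 10, 9]
arr[mid]=9<10: swap arr[7],arr[8]; lo=8,mid=9 → [6, 7, 7, 8, 6, 8, 8, 9, 10, 10, 10, 9]
arr[mid]=10=10: mid=10
arr[mid]=10=10: mid=11
arr[mid]=9<10: swap arr[8],arr[11]; lo=9,mid=12 → [6, 7, 7, 8, 6, 8, 8, 9, 9, 10, 10, 10]
end: lo=9, hi=11; arr = [6, 7, 7, 8, 6, 8, 8, 9, 9, 10, 10, 10]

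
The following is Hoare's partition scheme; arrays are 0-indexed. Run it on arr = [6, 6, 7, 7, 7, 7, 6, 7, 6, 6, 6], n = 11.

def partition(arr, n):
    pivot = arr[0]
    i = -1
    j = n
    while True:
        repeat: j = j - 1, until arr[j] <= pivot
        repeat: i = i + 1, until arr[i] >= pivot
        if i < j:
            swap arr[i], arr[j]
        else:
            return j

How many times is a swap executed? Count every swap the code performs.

4

pivot = arr[0] = 6; i = -1, j = 11
j→10 (arr[10]=6≤6), i→0 (arr[0]=6≥6); i<j, swap → [6, 6, 7, 7, 7, 7, 6, 7, 6, 6, 6]
j→9 (arr[9]=6≤6), i→1 (arr[1]=6≥6); i<j, swap → [6, 6, 7, 7, 7, 7, 6, 7, 6, 6, 6]
j→8 (arr[8]=6≤6), i→2 (arr[2]=7≥6); i<j, swap → [6, 6, 6, 7, 7, 7, 6, 7, 7, 6, 6]
j→6 (arr[6]=6≤6), i→3 (arr[3]=7≥6); i<j, swap → [6, 6, 6, 6, 7, 7, 7, 7, 7, 6, 6]
j→3, i→4; i≥j, return j=3. arr = [6, 6, 6, 6, 7, 7, 7, 7, 7, 6, 6]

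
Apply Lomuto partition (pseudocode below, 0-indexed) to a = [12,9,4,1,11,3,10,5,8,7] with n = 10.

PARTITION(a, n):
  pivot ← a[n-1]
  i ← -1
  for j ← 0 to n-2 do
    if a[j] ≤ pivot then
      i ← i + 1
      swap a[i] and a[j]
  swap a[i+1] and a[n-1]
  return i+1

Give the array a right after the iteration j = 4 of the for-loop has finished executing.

pivot=7, i=-1
j=0: 12>7, skip
j=1: 9>7, skip
j=2: 4≤7, i=0, swap(0,2) ⇒ [4,9,12,1,11,3,10,5,8,7]
j=3: 1≤7, i=1, swap(1,3) ⇒ [4,1,12,9,11,3,10,5,8,7]
j=4: 11>7, skip
(after j=4) a = [4,1,12,9,11,3,10,5,8,7]

[4,1,12,9,11,3,10,5,8,7]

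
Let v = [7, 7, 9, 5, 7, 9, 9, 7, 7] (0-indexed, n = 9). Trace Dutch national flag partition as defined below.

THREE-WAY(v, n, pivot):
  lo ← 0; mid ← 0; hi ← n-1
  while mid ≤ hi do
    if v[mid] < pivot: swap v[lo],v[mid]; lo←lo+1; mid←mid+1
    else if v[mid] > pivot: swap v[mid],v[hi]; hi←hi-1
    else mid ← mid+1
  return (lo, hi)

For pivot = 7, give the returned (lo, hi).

lo=0 mid=0 hi=8
7=7: mid=1
7=7: mid=2
9>7: swap(2,8), hi=7 ⇒ [7, 7, 7, 5, 7, 9, 9, 7, 9]
7=7: mid=3
5<7: swap(0,3), lo=1 mid=4 ⇒ [5, 7, 7, 7, 7, 9, 9, 7, 9]
7=7: mid=5
9>7: swap(5,7), hi=6 ⇒ [5, 7, 7, 7, 7, 7, 9, 9, 9]
7=7: mid=6
9>7: swap(6,6), hi=5 ⇒ [5, 7, 7, 7, 7, 7, 9, 9, 9]
done. lo=1 hi=5; v=[5, 7, 7, 7, 7, 7, 9, 9, 9]

(1, 5)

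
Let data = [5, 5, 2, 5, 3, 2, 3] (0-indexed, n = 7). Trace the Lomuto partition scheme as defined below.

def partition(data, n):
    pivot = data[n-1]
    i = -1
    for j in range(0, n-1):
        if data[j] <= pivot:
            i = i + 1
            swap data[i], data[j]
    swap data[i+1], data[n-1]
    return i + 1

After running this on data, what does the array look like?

[2, 3, 2, 3, 5, 5, 5]

pivot=3, i=-1
j=0: 5>3, skip
j=1: 5>3, skip
j=2: 2≤3, i=0, swap(0,2) ⇒ [2, 5, 5, 5, 3, 2, 3]
j=3: 5>3, skip
j=4: 3≤3, i=1, swap(1,4) ⇒ [2, 3, 5, 5, 5, 2, 3]
j=5: 2≤3, i=2, swap(2,5) ⇒ [2, 3, 2, 5, 5, 5, 3]
swap(3,6) ⇒ [2, 3, 2, 3, 5, 5, 5]; return 3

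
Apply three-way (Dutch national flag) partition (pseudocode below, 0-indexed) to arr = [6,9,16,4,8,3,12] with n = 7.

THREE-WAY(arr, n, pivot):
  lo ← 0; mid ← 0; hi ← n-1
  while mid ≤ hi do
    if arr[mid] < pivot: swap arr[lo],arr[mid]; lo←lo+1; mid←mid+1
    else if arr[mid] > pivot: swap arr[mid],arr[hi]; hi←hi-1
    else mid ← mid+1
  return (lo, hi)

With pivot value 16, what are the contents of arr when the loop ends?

[6,9,4,8,3,12,16]

pivot = 16; lo=0, mid=0, hi=6
arr[mid]=6<16: swap arr[0],arr[0]; lo=1,mid=1 → [6,9,16,4,8,3,12]
arr[mid]=9<16: swap arr[1],arr[1]; lo=2,mid=2 → [6,9,16,4,8,3,12]
arr[mid]=16=16: mid=3
arr[mid]=4<16: swap arr[2],arr[3]; lo=3,mid=4 → [6,9,4,16,8,3,12]
arr[mid]=8<16: swap arr[3],arr[4]; lo=4,mid=5 → [6,9,4,8,16,3,12]
arr[mid]=3<16: swap arr[4],arr[5]; lo=5,mid=6 → [6,9,4,8,3,16,12]
arr[mid]=12<16: swap arr[5],arr[6]; lo=6,mid=7 → [6,9,4,8,3,12,16]
end: lo=6, hi=6; arr = [6,9,4,8,3,12,16]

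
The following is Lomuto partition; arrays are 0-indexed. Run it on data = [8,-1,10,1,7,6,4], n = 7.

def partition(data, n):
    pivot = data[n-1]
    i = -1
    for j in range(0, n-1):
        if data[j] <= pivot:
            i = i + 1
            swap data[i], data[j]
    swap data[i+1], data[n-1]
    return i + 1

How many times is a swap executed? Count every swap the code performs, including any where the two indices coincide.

pivot=4, i=-1
j=0: 8>4, skip
j=1: -1≤4, i=0, swap(0,1) ⇒ [-1,8,10,1,7,6,4]
j=2: 10>4, skip
j=3: 1≤4, i=1, swap(1,3) ⇒ [-1,1,10,8,7,6,4]
j=4: 7>4, skip
j=5: 6>4, skip
swap(2,6) ⇒ [-1,1,4,8,7,6,10]; return 2

3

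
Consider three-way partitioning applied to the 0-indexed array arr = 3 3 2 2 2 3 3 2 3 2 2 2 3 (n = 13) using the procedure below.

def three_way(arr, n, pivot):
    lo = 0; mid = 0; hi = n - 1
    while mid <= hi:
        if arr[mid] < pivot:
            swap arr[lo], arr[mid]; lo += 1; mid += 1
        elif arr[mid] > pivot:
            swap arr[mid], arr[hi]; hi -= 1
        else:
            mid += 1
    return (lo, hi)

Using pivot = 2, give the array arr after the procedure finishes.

2 2 2 2 2 2 2 3 3 3 3 3 3

lo=0 mid=0 hi=12
3>2: swap(0,12), hi=11 ⇒ 3 3 2 2 2 3 3 2 3 2 2 2 3
3>2: swap(0,11), hi=10 ⇒ 2 3 2 2 2 3 3 2 3 2 2 3 3
2=2: mid=1
3>2: swap(1,10), hi=9 ⇒ 2 2 2 2 2 3 3 2 3 2 3 3 3
2=2: mid=2
2=2: mid=3
2=2: mid=4
2=2: mid=5
3>2: swap(5,9), hi=8 ⇒ 2 2 2 2 2 2 3 2 3 3 3 3 3
2=2: mid=6
3>2: swap(6,8), hi=7 ⇒ 2 2 2 2 2 2 3 2 3 3 3 3 3
3>2: swap(6,7), hi=6 ⇒ 2 2 2 2 2 2 2 3 3 3 3 3 3
2=2: mid=7
done. lo=0 hi=6; arr=2 2 2 2 2 2 2 3 3 3 3 3 3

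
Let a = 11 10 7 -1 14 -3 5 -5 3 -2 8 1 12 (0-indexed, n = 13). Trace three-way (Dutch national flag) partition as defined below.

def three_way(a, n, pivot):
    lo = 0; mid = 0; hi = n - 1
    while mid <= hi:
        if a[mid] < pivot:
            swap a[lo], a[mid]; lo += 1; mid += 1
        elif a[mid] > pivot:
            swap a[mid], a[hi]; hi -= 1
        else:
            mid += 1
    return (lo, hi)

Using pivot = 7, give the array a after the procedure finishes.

1 -2 -1 3 -3 5 -5 7 14 8 10 12 11

pivot = 7; lo=0, mid=0, hi=12
a[mid]=11>7: swap a[0],a[12]; hi=11 → 12 10 7 -1 14 -3 5 -5 3 -2 8 1 11
a[mid]=12>7: swap a[0],a[11]; hi=10 → 1 10 7 -1 14 -3 5 -5 3 -2 8 12 11
a[mid]=1<7: swap a[0],a[0]; lo=1,mid=1 → 1 10 7 -1 14 -3 5 -5 3 -2 8 12 11
a[mid]=10>7: swap a[1],a[10]; hi=9 → 1 8 7 -1 14 -3 5 -5 3 -2 10 12 11
a[mid]=8>7: swap a[1],a[9]; hi=8 → 1 -2 7 -1 14 -3 5 -5 3 8 10 12 11
a[mid]=-2<7: swap a[1],a[1]; lo=2,mid=2 → 1 -2 7 -1 14 -3 5 -5 3 8 10 12 11
a[mid]=7=7: mid=3
a[mid]=-1<7: swap a[2],a[3]; lo=3,mid=4 → 1 -2 -1 7 14 -3 5 -5 3 8 10 12 11
a[mid]=14>7: swap a[4],a[8]; hi=7 → 1 -2 -1 7 3 -3 5 -5 14 8 10 12 11
a[mid]=3<7: swap a[3],a[4]; lo=4,mid=5 → 1 -2 -1 3 7 -3 5 -5 14 8 10 12 11
a[mid]=-3<7: swap a[4],a[5]; lo=5,mid=6 → 1 -2 -1 3 -3 7 5 -5 14 8 10 12 11
a[mid]=5<7: swap a[5],a[6]; lo=6,mid=7 → 1 -2 -1 3 -3 5 7 -5 14 8 10 12 11
a[mid]=-5<7: swap a[6],a[7]; lo=7,mid=8 → 1 -2 -1 3 -3 5 -5 7 14 8 10 12 11
end: lo=7, hi=7; a = 1 -2 -1 3 -3 5 -5 7 14 8 10 12 11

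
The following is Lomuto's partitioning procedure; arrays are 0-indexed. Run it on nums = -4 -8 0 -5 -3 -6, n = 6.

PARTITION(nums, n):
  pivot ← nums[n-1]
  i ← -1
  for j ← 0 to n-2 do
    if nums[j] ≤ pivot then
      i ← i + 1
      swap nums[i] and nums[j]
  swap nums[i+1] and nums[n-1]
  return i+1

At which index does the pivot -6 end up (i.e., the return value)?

1

pivot = nums[5] = -6; i = -1
j=0: nums[0]=-4 > -6 → no swap
j=1: nums[1]=-8 ≤ -6 → i=0, swap nums[0],nums[1] → -8 -4 0 -5 -3 -6
j=2: nums[2]=0 > -6 → no swap
j=3: nums[3]=-5 > -6 → no swap
j=4: nums[4]=-3 > -6 → no swap
final swap nums[1],nums[5] → -8 -6 0 -5 -3 -4; return 1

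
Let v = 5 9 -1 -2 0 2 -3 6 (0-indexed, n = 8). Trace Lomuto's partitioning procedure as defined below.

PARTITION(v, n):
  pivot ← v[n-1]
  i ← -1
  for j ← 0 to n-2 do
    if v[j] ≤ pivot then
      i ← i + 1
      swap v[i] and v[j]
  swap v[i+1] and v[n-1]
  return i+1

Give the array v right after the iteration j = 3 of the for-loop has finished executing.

5 -1 -2 9 0 2 -3 6

pivot = v[7] = 6; i = -1
j=0: v[0]=5 ≤ 6 → i=0, swap v[0],v[0] (no change) → 5 9 -1 -2 0 2 -3 6
j=1: v[1]=9 > 6 → no swap
j=2: v[2]=-1 ≤ 6 → i=1, swap v[1],v[2] → 5 -1 9 -2 0 2 -3 6
j=3: v[3]=-2 ≤ 6 → i=2, swap v[2],v[3] → 5 -1 -2 9 0 2 -3 6
(after j=3) v = 5 -1 -2 9 0 2 -3 6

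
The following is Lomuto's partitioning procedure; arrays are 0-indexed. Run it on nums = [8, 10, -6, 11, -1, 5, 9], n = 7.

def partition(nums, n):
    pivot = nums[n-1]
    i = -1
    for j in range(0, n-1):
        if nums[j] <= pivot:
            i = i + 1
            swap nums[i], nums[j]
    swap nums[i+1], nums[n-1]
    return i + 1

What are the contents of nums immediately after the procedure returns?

[8, -6, -1, 5, 9, 11, 10]

pivot = nums[6] = 9; i = -1
j=0: nums[0]=8 ≤ 9 → i=0, swap nums[0],nums[0] (no change) → [8, 10, -6, 11, -1, 5, 9]
j=1: nums[1]=10 > 9 → no swap
j=2: nums[2]=-6 ≤ 9 → i=1, swap nums[1],nums[2] → [8, -6, 10, 11, -1, 5, 9]
j=3: nums[3]=11 > 9 → no swap
j=4: nums[4]=-1 ≤ 9 → i=2, swap nums[2],nums[4] → [8, -6, -1, 11, 10, 5, 9]
j=5: nums[5]=5 ≤ 9 → i=3, swap nums[3],nums[5] → [8, -6, -1, 5, 10, 11, 9]
final swap nums[4],nums[6] → [8, -6, -1, 5, 9, 11, 10]; return 4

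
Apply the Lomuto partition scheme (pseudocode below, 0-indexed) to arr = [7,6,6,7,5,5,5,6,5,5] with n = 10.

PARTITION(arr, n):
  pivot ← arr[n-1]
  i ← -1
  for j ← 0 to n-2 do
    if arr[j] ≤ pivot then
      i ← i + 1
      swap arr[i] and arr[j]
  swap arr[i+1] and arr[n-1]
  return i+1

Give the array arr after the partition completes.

pivot = arr[9] = 5; i = -1
j=0: arr[0]=7 > 5 → no swap
j=1: arr[1]=6 > 5 → no swap
j=2: arr[2]=6 > 5 → no swap
j=3: arr[3]=7 > 5 → no swap
j=4: arr[4]=5 ≤ 5 → i=0, swap arr[0],arr[4] → [5,6,6,7,7,5,5,6,5,5]
j=5: arr[5]=5 ≤ 5 → i=1, swap arr[1],arr[5] → [5,5,6,7,7,6,5,6,5,5]
j=6: arr[6]=5 ≤ 5 → i=2, swap arr[2],arr[6] → [5,5,5,7,7,6,6,6,5,5]
j=7: arr[7]=6 > 5 → no swap
j=8: arr[8]=5 ≤ 5 → i=3, swap arr[3],arr[8] → [5,5,5,5,7,6,6,6,7,5]
final swap arr[4],arr[9] → [5,5,5,5,5,6,6,6,7,7]; return 4

[5,5,5,5,5,6,6,6,7,7]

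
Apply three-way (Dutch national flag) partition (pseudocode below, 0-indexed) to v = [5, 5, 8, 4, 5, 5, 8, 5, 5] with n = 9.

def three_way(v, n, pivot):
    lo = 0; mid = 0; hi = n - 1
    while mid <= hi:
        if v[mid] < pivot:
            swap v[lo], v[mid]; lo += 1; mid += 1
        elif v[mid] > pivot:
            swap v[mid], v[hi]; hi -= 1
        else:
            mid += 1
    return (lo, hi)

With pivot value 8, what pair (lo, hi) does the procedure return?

lo=0 mid=0 hi=8
5<8: swap(0,0), lo=1 mid=1 ⇒ [5, 5, 8, 4, 5, 5, 8, 5, 5]
5<8: swap(1,1), lo=2 mid=2 ⇒ [5, 5, 8, 4, 5, 5, 8, 5, 5]
8=8: mid=3
4<8: swap(2,3), lo=3 mid=4 ⇒ [5, 5, 4, 8, 5, 5, 8, 5, 5]
5<8: swap(3,4), lo=4 mid=5 ⇒ [5, 5, 4, 5, 8, 5, 8, 5, 5]
5<8: swap(4,5), lo=5 mid=6 ⇒ [5, 5, 4, 5, 5, 8, 8, 5, 5]
8=8: mid=7
5<8: swap(5,7), lo=6 mid=8 ⇒ [5, 5, 4, 5, 5, 5, 8, 8, 5]
5<8: swap(6,8), lo=7 mid=9 ⇒ [5, 5, 4, 5, 5, 5, 5, 8, 8]
done. lo=7 hi=8; v=[5, 5, 4, 5, 5, 5, 5, 8, 8]

(7, 8)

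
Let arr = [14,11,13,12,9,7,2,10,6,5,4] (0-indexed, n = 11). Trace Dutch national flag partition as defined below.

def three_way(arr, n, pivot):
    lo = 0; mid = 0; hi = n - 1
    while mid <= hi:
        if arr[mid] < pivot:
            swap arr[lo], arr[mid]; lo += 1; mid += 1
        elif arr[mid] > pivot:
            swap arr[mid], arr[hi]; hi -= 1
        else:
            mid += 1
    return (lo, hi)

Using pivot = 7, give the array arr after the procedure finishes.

lo=0 mid=0 hi=10
14>7: swap(0,10), hi=9 ⇒ [4,11,13,12,9,7,2,10,6,5,14]
4<7: swap(0,0), lo=1 mid=1 ⇒ [4,11,13,12,9,7,2,10,6,5,14]
11>7: swap(1,9), hi=8 ⇒ [4,5,13,12,9,7,2,10,6,11,14]
5<7: swap(1,1), lo=2 mid=2 ⇒ [4,5,13,12,9,7,2,10,6,11,14]
13>7: swap(2,8), hi=7 ⇒ [4,5,6,12,9,7,2,10,13,11,14]
6<7: swap(2,2), lo=3 mid=3 ⇒ [4,5,6,12,9,7,2,10,13,11,14]
12>7: swap(3,7), hi=6 ⇒ [4,5,6,10,9,7,2,12,13,11,14]
10>7: swap(3,6), hi=5 ⇒ [4,5,6,2,9,7,10,12,13,11,14]
2<7: swap(3,3), lo=4 mid=4 ⇒ [4,5,6,2,9,7,10,12,13,11,14]
9>7: swap(4,5), hi=4 ⇒ [4,5,6,2,7,9,10,12,13,11,14]
7=7: mid=5
done. lo=4 hi=4; arr=[4,5,6,2,7,9,10,12,13,11,14]

[4,5,6,2,7,9,10,12,13,11,14]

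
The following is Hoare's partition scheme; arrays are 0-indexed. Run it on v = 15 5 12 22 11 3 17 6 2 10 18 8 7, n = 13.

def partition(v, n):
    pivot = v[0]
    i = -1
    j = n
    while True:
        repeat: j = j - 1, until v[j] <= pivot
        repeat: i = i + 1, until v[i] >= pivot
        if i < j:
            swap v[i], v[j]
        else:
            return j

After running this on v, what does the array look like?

7 5 12 8 11 3 10 6 2 17 18 22 15

pivot=15
j stops at 12 (7), i stops at 0 (15); swap ⇒ 7 5 12 22 11 3 17 6 2 10 18 8 15
j stops at 11 (8), i stops at 3 (22); swap ⇒ 7 5 12 8 11 3 17 6 2 10 18 22 15
j stops at 9 (10), i stops at 6 (17); swap ⇒ 7 5 12 8 11 3 10 6 2 17 18 22 15
j stops at 8, i stops at 9; i≥j ⇒ return 8. v=7 5 12 8 11 3 10 6 2 17 18 22 15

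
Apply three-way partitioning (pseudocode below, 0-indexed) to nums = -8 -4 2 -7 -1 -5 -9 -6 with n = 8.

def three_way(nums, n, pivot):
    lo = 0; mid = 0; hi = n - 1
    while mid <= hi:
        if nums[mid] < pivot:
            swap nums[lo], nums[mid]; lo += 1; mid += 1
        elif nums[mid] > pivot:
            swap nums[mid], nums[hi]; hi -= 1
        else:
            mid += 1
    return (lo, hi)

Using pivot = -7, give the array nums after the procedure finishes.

-8 -9 -7 -1 -5 2 -6 -4

pivot = -7; lo=0, mid=0, hi=7
nums[mid]=-8<-7: swap nums[0],nums[0]; lo=1,mid=1 → -8 -4 2 -7 -1 -5 -9 -6
nums[mid]=-4>-7: swap nums[1],nums[7]; hi=6 → -8 -6 2 -7 -1 -5 -9 -4
nums[mid]=-6>-7: swap nums[1],nums[6]; hi=5 → -8 -9 2 -7 -1 -5 -6 -4
nums[mid]=-9<-7: swap nums[1],nums[1]; lo=2,mid=2 → -8 -9 2 -7 -1 -5 -6 -4
nums[mid]=2>-7: swap nums[2],nums[5]; hi=4 → -8 -9 -5 -7 -1 2 -6 -4
nums[mid]=-5>-7: swap nums[2],nums[4]; hi=3 → -8 -9 -1 -7 -5 2 -6 -4
nums[mid]=-1>-7: swap nums[2],nums[3]; hi=2 → -8 -9 -7 -1 -5 2 -6 -4
nums[mid]=-7=-7: mid=3
end: lo=2, hi=2; nums = -8 -9 -7 -1 -5 2 -6 -4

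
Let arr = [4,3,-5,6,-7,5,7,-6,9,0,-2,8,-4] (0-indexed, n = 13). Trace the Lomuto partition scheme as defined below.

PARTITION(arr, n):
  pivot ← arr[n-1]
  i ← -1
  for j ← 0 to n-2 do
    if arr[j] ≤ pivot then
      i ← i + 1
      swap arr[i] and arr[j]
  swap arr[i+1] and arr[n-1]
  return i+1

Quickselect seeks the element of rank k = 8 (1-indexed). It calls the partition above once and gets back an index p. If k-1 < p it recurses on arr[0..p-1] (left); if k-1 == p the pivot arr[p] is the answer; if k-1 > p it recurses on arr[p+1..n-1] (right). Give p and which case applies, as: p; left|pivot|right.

3; right

pivot = arr[12] = -4; i = -1
j=0: arr[0]=4 > -4 → no swap
j=1: arr[1]=3 > -4 → no swap
j=2: arr[2]=-5 ≤ -4 → i=0, swap arr[0],arr[2] → [-5,3,4,6,-7,5,7,-6,9,0,-2,8,-4]
j=3: arr[3]=6 > -4 → no swap
j=4: arr[4]=-7 ≤ -4 → i=1, swap arr[1],arr[4] → [-5,-7,4,6,3,5,7,-6,9,0,-2,8,-4]
j=5: arr[5]=5 > -4 → no swap
j=6: arr[6]=7 > -4 → no swap
j=7: arr[7]=-6 ≤ -4 → i=2, swap arr[2],arr[7] → [-5,-7,-6,6,3,5,7,4,9,0,-2,8,-4]
j=8: arr[8]=9 > -4 → no swap
j=9: arr[9]=0 > -4 → no swap
j=10: arr[10]=-2 > -4 → no swap
j=11: arr[11]=8 > -4 → no swap
final swap arr[3],arr[12] → [-5,-7,-6,-4,3,5,7,4,9,0,-2,8,6]; return 3
p = 3; k-1 = 7 > 3 ⇒ right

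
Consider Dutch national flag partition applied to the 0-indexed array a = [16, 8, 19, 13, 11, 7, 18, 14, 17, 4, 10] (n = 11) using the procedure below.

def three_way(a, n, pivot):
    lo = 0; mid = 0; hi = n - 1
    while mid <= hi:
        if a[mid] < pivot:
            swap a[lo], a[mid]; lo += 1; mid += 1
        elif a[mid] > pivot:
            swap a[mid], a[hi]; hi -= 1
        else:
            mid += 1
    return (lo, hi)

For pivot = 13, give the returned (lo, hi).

(5, 5)

lo=0 mid=0 hi=10
16>13: swap(0,10), hi=9 ⇒ [10, 8, 19, 13, 11, 7, 18, 14, 17, 4, 16]
10<13: swap(0,0), lo=1 mid=1 ⇒ [10, 8, 19, 13, 11, 7, 18, 14, 17, 4, 16]
8<13: swap(1,1), lo=2 mid=2 ⇒ [10, 8, 19, 13, 11, 7, 18, 14, 17, 4, 16]
19>13: swap(2,9), hi=8 ⇒ [10, 8, 4, 13, 11, 7, 18, 14, 17, 19, 16]
4<13: swap(2,2), lo=3 mid=3 ⇒ [10, 8, 4, 13, 11, 7, 18, 14, 17, 19, 16]
13=13: mid=4
11<13: swap(3,4), lo=4 mid=5 ⇒ [10, 8, 4, 11, 13, 7, 18, 14, 17, 19, 16]
7<13: swap(4,5), lo=5 mid=6 ⇒ [10, 8, 4, 11, 7, 13, 18, 14, 17, 19, 16]
18>13: swap(6,8), hi=7 ⇒ [10, 8, 4, 11, 7, 13, 17, 14, 18, 19, 16]
17>13: swap(6,7), hi=6 ⇒ [10, 8, 4, 11, 7, 13, 14, 17, 18, 19, 16]
14>13: swap(6,6), hi=5 ⇒ [10, 8, 4, 11, 7, 13, 14, 17, 18, 19, 16]
done. lo=5 hi=5; a=[10, 8, 4, 11, 7, 13, 14, 17, 18, 19, 16]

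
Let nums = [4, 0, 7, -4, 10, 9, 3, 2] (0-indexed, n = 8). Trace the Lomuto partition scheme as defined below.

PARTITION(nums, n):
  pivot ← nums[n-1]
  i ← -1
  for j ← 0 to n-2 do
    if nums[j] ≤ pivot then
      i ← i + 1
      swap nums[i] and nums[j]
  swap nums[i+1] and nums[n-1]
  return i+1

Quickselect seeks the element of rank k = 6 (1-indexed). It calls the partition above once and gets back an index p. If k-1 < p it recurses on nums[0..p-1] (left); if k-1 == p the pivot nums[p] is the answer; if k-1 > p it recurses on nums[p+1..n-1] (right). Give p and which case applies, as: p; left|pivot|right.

pivot=2, i=-1
j=0: 4>2, skip
j=1: 0≤2, i=0, swap(0,1) ⇒ [0, 4, 7, -4, 10, 9, 3, 2]
j=2: 7>2, skip
j=3: -4≤2, i=1, swap(1,3) ⇒ [0, -4, 7, 4, 10, 9, 3, 2]
j=4: 10>2, skip
j=5: 9>2, skip
j=6: 3>2, skip
swap(2,7) ⇒ [0, -4, 2, 4, 10, 9, 3, 7]; return 2
p = 2; k-1 = 5 > 2 ⇒ right

2; right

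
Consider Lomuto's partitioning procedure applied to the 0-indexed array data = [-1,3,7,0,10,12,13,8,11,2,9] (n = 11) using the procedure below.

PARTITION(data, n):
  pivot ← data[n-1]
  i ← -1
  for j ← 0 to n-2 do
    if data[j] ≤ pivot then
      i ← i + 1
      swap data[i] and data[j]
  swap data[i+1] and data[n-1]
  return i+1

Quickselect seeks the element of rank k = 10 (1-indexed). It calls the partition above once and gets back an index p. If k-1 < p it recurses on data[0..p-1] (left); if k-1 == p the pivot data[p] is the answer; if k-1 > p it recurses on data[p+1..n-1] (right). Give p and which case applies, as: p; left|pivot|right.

pivot=9, i=-1
j=0: -1≤9, i=0, swap(0,0) ⇒ [-1,3,7,0,10,12,13,8,11,2,9]
j=1: 3≤9, i=1, swap(1,1) ⇒ [-1,3,7,0,10,12,13,8,11,2,9]
j=2: 7≤9, i=2, swap(2,2) ⇒ [-1,3,7,0,10,12,13,8,11,2,9]
j=3: 0≤9, i=3, swap(3,3) ⇒ [-1,3,7,0,10,12,13,8,11,2,9]
j=4: 10>9, skip
j=5: 12>9, skip
j=6: 13>9, skip
j=7: 8≤9, i=4, swap(4,7) ⇒ [-1,3,7,0,8,12,13,10,11,2,9]
j=8: 11>9, skip
j=9: 2≤9, i=5, swap(5,9) ⇒ [-1,3,7,0,8,2,13,10,11,12,9]
swap(6,10) ⇒ [-1,3,7,0,8,2,9,10,11,12,13]; return 6
p = 6; k-1 = 9 > 6 ⇒ right

6; right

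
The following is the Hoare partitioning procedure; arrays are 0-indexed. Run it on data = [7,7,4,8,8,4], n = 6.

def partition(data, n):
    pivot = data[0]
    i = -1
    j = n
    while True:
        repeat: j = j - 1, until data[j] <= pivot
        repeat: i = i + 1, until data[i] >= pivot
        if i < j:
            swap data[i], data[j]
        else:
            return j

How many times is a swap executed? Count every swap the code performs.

pivot=7
j stops at 5 (4), i stops at 0 (7); swap ⇒ [4,7,4,8,8,7]
j stops at 2 (4), i stops at 1 (7); swap ⇒ [4,4,7,8,8,7]
j stops at 1, i stops at 2; i≥j ⇒ return 1. data=[4,4,7,8,8,7]

2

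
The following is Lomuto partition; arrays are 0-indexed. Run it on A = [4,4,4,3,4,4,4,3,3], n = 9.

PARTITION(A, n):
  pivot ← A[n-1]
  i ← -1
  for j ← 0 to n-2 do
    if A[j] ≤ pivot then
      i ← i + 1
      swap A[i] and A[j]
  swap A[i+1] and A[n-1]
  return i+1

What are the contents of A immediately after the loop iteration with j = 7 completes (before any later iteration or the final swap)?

[3,3,4,4,4,4,4,4,3]

pivot=3, i=-1
j=0: 4>3, skip
j=1: 4>3, skip
j=2: 4>3, skip
j=3: 3≤3, i=0, swap(0,3) ⇒ [3,4,4,4,4,4,4,3,3]
j=4: 4>3, skip
j=5: 4>3, skip
j=6: 4>3, skip
j=7: 3≤3, i=1, swap(1,7) ⇒ [3,3,4,4,4,4,4,4,3]
(after j=7) A = [3,3,4,4,4,4,4,4,3]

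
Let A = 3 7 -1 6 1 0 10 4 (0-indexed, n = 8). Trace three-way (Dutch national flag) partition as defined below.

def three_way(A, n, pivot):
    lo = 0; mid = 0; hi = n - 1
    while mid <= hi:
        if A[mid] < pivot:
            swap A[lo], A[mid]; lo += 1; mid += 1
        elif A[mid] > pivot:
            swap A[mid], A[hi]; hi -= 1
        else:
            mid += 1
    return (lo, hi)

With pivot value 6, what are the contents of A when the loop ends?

3 4 -1 1 0 6 10 7

pivot = 6; lo=0, mid=0, hi=7
A[mid]=3<6: swap A[0],A[0]; lo=1,mid=1 → 3 7 -1 6 1 0 10 4
A[mid]=7>6: swap A[1],A[7]; hi=6 → 3 4 -1 6 1 0 10 7
A[mid]=4<6: swap A[1],A[1]; lo=2,mid=2 → 3 4 -1 6 1 0 10 7
A[mid]=-1<6: swap A[2],A[2]; lo=3,mid=3 → 3 4 -1 6 1 0 10 7
A[mid]=6=6: mid=4
A[mid]=1<6: swap A[3],A[4]; lo=4,mid=5 → 3 4 -1 1 6 0 10 7
A[mid]=0<6: swap A[4],A[5]; lo=5,mid=6 → 3 4 -1 1 0 6 10 7
A[mid]=10>6: swap A[6],A[6]; hi=5 → 3 4 -1 1 0 6 10 7
end: lo=5, hi=5; A = 3 4 -1 1 0 6 10 7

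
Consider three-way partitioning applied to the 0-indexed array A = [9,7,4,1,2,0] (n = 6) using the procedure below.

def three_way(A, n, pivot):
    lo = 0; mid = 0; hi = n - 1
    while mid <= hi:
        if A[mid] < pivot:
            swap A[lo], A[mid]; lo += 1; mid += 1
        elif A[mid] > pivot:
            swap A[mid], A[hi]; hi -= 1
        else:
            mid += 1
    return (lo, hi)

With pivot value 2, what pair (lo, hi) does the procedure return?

(2, 2)

pivot = 2; lo=0, mid=0, hi=5
A[mid]=9>2: swap A[0],A[5]; hi=4 → [0,7,4,1,2,9]
A[mid]=0<2: swap A[0],A[0]; lo=1,mid=1 → [0,7,4,1,2,9]
A[mid]=7>2: swap A[1],A[4]; hi=3 → [0,2,4,1,7,9]
A[mid]=2=2: mid=2
A[mid]=4>2: swap A[2],A[3]; hi=2 → [0,2,1,4,7,9]
A[mid]=1<2: swap A[1],A[2]; lo=2,mid=3 → [0,1,2,4,7,9]
end: lo=2, hi=2; A = [0,1,2,4,7,9]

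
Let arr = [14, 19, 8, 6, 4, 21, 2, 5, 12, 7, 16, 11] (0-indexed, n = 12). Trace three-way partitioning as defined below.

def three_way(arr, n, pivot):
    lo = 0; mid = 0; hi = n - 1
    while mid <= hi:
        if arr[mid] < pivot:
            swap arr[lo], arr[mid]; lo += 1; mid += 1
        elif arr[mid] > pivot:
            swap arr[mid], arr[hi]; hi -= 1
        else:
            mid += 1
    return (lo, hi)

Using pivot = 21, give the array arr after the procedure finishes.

pivot = 21; lo=0, mid=0, hi=11
arr[mid]=14<21: swap arr[0],arr[0]; lo=1,mid=1 → [14, 19, 8, 6, 4, 21, 2, 5, 12, 7, 16, 11]
arr[mid]=19<21: swap arr[1],arr[1]; lo=2,mid=2 → [14, 19, 8, 6, 4, 21, 2, 5, 12, 7, 16, 11]
arr[mid]=8<21: swap arr[2],arr[2]; lo=3,mid=3 → [14, 19, 8, 6, 4, 21, 2, 5, 12, 7, 16, 11]
arr[mid]=6<21: swap arr[3],arr[3]; lo=4,mid=4 → [14, 19, 8, 6, 4, 21, 2, 5, 12, 7, 16, 11]
arr[mid]=4<21: swap arr[4],arr[4]; lo=5,mid=5 → [14, 19, 8, 6, 4, 21, 2, 5, 12, 7, 16, 11]
arr[mid]=21=21: mid=6
arr[mid]=2<21: swap arr[5],arr[6]; lo=6,mid=7 → [14, 19, 8, 6, 4, 2, 21, 5, 12, 7, 16, 11]
arr[mid]=5<21: swap arr[6],arr[7]; lo=7,mid=8 → [14, 19, 8, 6, 4, 2, 5, 21, 12, 7, 16, 11]
arr[mid]=12<21: swap arr[7],arr[8]; lo=8,mid=9 → [14, 19, 8, 6, 4, 2, 5, 12, 21, 7, 16, 11]
arr[mid]=7<21: swap arr[8],arr[9]; lo=9,mid=10 → [14, 19, 8, 6, 4, 2, 5, 12, 7, 21, 16, 11]
arr[mid]=16<21: swap arr[9],arr[10]; lo=10,mid=11 → [14, 19, 8, 6, 4, 2, 5, 12, 7, 16, 21, 11]
arr[mid]=11<21: swap arr[10],arr[11]; lo=11,mid=12 → [14, 19, 8, 6, 4, 2, 5, 12, 7, 16, 11, 21]
end: lo=11, hi=11; arr = [14, 19, 8, 6, 4, 2, 5, 12, 7, 16, 11, 21]

[14, 19, 8, 6, 4, 2, 5, 12, 7, 16, 11, 21]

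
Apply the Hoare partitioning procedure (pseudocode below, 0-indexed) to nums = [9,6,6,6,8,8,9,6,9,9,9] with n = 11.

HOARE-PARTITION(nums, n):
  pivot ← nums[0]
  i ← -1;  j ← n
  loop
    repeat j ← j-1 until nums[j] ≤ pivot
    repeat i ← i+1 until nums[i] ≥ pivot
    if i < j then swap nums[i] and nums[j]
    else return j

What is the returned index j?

pivot = nums[0] = 9; i = -1, j = 11
j→10 (nums[10]=9≤9), i→0 (nums[0]=9≥9); i<j, swap → [9,6,6,6,8,8,9,6,9,9,9]
j→9 (nums[9]=9≤9), i→6 (nums[6]=9≥9); i<j, swap → [9,6,6,6,8,8,9,6,9,9,9]
j→8, i→8; i≥j, return j=8. nums = [9,6,6,6,8,8,9,6,9,9,9]

8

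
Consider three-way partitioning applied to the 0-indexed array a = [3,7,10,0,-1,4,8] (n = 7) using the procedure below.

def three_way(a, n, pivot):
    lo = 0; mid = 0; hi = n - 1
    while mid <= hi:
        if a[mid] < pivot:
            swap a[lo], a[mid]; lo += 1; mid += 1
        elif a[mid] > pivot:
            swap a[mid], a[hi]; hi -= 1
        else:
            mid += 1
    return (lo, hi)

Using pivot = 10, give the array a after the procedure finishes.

lo=0 mid=0 hi=6
3<10: swap(0,0), lo=1 mid=1 ⇒ [3,7,10,0,-1,4,8]
7<10: swap(1,1), lo=2 mid=2 ⇒ [3,7,10,0,-1,4,8]
10=10: mid=3
0<10: swap(2,3), lo=3 mid=4 ⇒ [3,7,0,10,-1,4,8]
-1<10: swap(3,4), lo=4 mid=5 ⇒ [3,7,0,-1,10,4,8]
4<10: swap(4,5), lo=5 mid=6 ⇒ [3,7,0,-1,4,10,8]
8<10: swap(5,6), lo=6 mid=7 ⇒ [3,7,0,-1,4,8,10]
done. lo=6 hi=6; a=[3,7,0,-1,4,8,10]

[3,7,0,-1,4,8,10]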